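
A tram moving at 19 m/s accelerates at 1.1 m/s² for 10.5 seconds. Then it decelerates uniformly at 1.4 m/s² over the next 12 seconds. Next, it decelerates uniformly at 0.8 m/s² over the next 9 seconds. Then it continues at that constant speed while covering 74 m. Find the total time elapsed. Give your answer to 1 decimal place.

42.8 s

Phase 1 (accelerating): v₀ = 19.0 m/s, a = 1.1 m/s².
v = v₀ + at = 19.0 + (1.1)(10.5) = 30.6 m/s
Δx = v₀t + ½at² = 19.0·10.5 + 0.5·1.1·10.5² = 260 m

Phase 2 (decelerating): v₀ = 30.6 m/s, a = -1.4 m/s².
v = v₀ + at = 30.6 + (-1.4)(12) = 13.8 m/s
Δx = v₀t + ½at² = 30.6·12 + 0.5·-1.4·12² = 266 m

Phase 3 (decelerating): v₀ = 13.8 m/s, a = -0.8 m/s².
v = v₀ + at = 13.8 + (-0.8)(9) = 6.55 m/s
Δx = v₀t + ½at² = 13.8·9 + 0.5·-0.8·9² = 91.4 m

Phase 4 (constant speed): v₀ = 6.55 m/s, a = 0 m/s².
Constant speed: t = d/v = 74/6.55 = 11.3 s
Total time = 10.5 + 12.0 + 9.00 + 11.3 = 42.8 s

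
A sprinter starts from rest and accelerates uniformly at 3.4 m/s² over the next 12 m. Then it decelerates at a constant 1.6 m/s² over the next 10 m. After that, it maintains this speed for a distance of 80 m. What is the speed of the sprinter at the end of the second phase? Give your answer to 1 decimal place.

7.0 m/s

Phase 1 (accelerating): v₀ = 0 m/s, a = 3.4 m/s².
v² = v₀² + 2aΔx = 0² + 2·3.4·12 = 81.6 → v = 9.03 m/s
t = (v − v₀)/a = (9.03 − 0)/3.4 = 2.66 s

Phase 2 (decelerating): v₀ = 9.03 m/s, a = -1.6 m/s².
v² = v₀² + 2aΔx = 9.03² + 2·-1.6·10 = 49.6 → v = 7.04 m/s
t = (v − v₀)/a = (7.04 − 9.03)/-1.6 = 1.24 s
Speed at end of phase 2 = 7.04 m/s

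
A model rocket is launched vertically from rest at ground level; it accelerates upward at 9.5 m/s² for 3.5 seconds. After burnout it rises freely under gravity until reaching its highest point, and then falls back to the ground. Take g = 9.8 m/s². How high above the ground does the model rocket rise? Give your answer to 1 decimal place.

114.6 m

Phase 1 (powered ascent): v₀ = 0 m/s, a = 9.5 m/s².
v = v₀ + at = 0 + (9.5)(3.5) = 33.2 m/s
Δx = v₀t + ½at² = 0·3.5 + 0.5·9.5·3.5² = 58.2 m

Phase 2 (coasting upward): v₀ = 33.2 m/s, a = -9.8 m/s².
v = v₀ + at → t = (0 − 33.2) / -9.8 = 3.39 s
v² = v₀² + 2aΔx → Δx = (0² − 33.2²)/(2·-9.8) = 56.4 m
Maximum height = 58.2 + 56.4 = 115 m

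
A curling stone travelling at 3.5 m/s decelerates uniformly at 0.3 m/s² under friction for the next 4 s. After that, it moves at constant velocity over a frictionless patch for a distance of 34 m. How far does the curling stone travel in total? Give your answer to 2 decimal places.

45.60 m

Phase 1 (decelerating): v₀ = 3.50 m/s, a = -0.3 m/s².
v = v₀ + at = 3.50 + (-0.3)(4) = 2.30 m/s
Δx = v₀t + ½at² = 3.50·4 + 0.5·-0.3·4² = 11.6 m

Phase 2 (constant speed): v₀ = 2.30 m/s, a = 0 m/s².
Constant speed: t = d/v = 34/2.30 = 14.8 s
Total distance = 11.6 + 34.0 = 45.6 m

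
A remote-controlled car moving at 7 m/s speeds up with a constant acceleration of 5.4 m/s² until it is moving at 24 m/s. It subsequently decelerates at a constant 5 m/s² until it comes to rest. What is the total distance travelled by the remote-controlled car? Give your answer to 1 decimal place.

106.4 m

Phase 1 (accelerating): v₀ = 7.00 m/s, a = 5.4 m/s².
v = v₀ + at → t = (24 − 7.00) / 5.4 = 3.15 s
v² = v₀² + 2aΔx → Δx = (24² − 7.00²)/(2·5.4) = 48.8 m

Phase 2 (decelerating): v₀ = 24.0 m/s, a = -5 m/s².
v = v₀ + at → t = (0 − 24.0) / -5 = 4.80 s
v² = v₀² + 2aΔx → Δx = (0² − 24.0²)/(2·-5) = 57.6 m
Total distance = 48.8 + 57.6 = 106 m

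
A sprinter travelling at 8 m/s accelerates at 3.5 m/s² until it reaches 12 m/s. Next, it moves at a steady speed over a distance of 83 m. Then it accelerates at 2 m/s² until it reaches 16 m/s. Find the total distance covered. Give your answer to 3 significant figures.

Phase 1 (accelerating): v₀ = 8.00 m/s, a = 3.5 m/s².
v = v₀ + at → t = (12 − 8.00) / 3.5 = 1.14 s
v² = v₀² + 2aΔx → Δx = (12² − 8.00²)/(2·3.5) = 11.4 m

Phase 2 (constant speed): v₀ = 12.0 m/s, a = 0 m/s².
Constant speed: t = d/v = 83/12.0 = 6.92 s

Phase 3 (accelerating): v₀ = 12.0 m/s, a = 2 m/s².
v = v₀ + at → t = (16 − 12.0) / 2 = 2.00 s
v² = v₀² + 2aΔx → Δx = (16² − 12.0²)/(2·2) = 28.0 m
Total distance = 11.4 + 83.0 + 28.0 = 122 m

122 m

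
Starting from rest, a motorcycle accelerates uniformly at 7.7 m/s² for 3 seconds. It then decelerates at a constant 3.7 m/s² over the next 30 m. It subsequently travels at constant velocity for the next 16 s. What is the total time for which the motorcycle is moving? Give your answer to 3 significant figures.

20.5 s

Phase 1 (accelerating): v₀ = 0 m/s, a = 7.7 m/s².
v = v₀ + at = 0 + (7.7)(3) = 23.1 m/s
Δx = v₀t + ½at² = 0·3 + 0.5·7.7·3² = 34.7 m

Phase 2 (decelerating): v₀ = 23.1 m/s, a = -3.7 m/s².
v² = v₀² + 2aΔx = 23.1² + 2·-3.7·30 = 312 → v = 17.7 m/s
t = (v − v₀)/a = (17.7 − 23.1)/-3.7 = 1.47 s

Phase 3 (constant speed): v₀ = 17.7 m/s, a = 0 m/s².
v = v₀ + at = 17.7 + (0)(16) = 17.7 m/s
Δx = v₀t + ½at² = 17.7·16 + 0.5·0·16² = 282 m
Total time = 3.00 + 1.47 + 16.0 = 20.5 s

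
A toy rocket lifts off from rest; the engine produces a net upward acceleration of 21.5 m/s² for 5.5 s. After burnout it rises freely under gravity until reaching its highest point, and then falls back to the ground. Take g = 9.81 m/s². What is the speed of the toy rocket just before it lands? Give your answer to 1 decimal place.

142.7 m/s

Phase 1 (powered ascent): v₀ = 0 m/s, a = 21.5 m/s².
v = v₀ + at = 0 + (21.5)(5.5) = 118 m/s
Δx = v₀t + ½at² = 0·5.5 + 0.5·21.5·5.5² = 325 m

Phase 2 (coasting upward): v₀ = 118 m/s, a = -9.81 m/s².
v = v₀ + at → t = (0 − 118) / -9.81 = 12.1 s
v² = v₀² + 2aΔx → Δx = (0² − 118²)/(2·-9.81) = 713 m

Phase 3 (free fall): v₀ = 0 m/s, a = -9.81 m/s².
Falls 1040 m from rest: t = √(2·1040/9.81) = 14.5 s; v = g·t = 143 m/s.
Impact speed = 143 m/s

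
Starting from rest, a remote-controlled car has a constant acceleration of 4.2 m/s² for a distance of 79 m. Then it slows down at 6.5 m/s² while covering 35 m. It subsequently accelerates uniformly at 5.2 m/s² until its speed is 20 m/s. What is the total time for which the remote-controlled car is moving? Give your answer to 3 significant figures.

8.94 s

Phase 1 (accelerating): v₀ = 0 m/s, a = 4.2 m/s².
v² = v₀² + 2aΔx = 0² + 2·4.2·79 = 664 → v = 25.8 m/s
t = (v − v₀)/a = (25.8 − 0)/4.2 = 6.13 s

Phase 2 (decelerating): v₀ = 25.8 m/s, a = -6.5 m/s².
v² = v₀² + 2aΔx = 25.8² + 2·-6.5·35 = 209 → v = 14.4 m/s
t = (v − v₀)/a = (14.4 − 25.8)/-6.5 = 1.74 s

Phase 3 (accelerating): v₀ = 14.4 m/s, a = 5.2 m/s².
v = v₀ + at → t = (20 − 14.4) / 5.2 = 1.07 s
v² = v₀² + 2aΔx → Δx = (20² − 14.4²)/(2·5.2) = 18.4 m
Total time = 6.13 + 1.74 + 1.07 = 8.94 s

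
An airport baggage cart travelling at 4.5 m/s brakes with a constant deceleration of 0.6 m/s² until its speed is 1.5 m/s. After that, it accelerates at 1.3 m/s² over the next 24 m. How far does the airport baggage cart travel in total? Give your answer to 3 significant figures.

39.0 m

Phase 1 (decelerating): v₀ = 4.50 m/s, a = -0.6 m/s².
v = v₀ + at → t = (1.5 − 4.50) / -0.6 = 5.00 s
v² = v₀² + 2aΔx → Δx = (1.5² − 4.50²)/(2·-0.6) = 15.0 m

Phase 2 (accelerating): v₀ = 1.50 m/s, a = 1.3 m/s².
v² = v₀² + 2aΔx = 1.50² + 2·1.3·24 = 64.7 → v = 8.04 m/s
t = (v − v₀)/a = (8.04 − 1.50)/1.3 = 5.03 s
Total distance = 15.0 + 24.0 = 39.0 m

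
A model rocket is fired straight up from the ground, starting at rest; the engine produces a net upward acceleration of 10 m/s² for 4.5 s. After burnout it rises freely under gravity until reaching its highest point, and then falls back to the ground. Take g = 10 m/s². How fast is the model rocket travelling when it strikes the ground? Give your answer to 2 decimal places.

63.64 m/s

Phase 1 (powered ascent): v₀ = 0 m/s, a = 10 m/s².
v = v₀ + at = 0 + (10)(4.5) = 45.0 m/s
Δx = v₀t + ½at² = 0·4.5 + 0.5·10·4.5² = 101 m

Phase 2 (coasting upward): v₀ = 45.0 m/s, a = -10 m/s².
v = v₀ + at → t = (0 − 45.0) / -10 = 4.50 s
v² = v₀² + 2aΔx → Δx = (0² − 45.0²)/(2·-10) = 101 m

Phase 3 (free fall): v₀ = 0 m/s, a = -10 m/s².
Falls 202 m from rest: t = √(2·202/10) = 6.36 s; v = g·t = 63.6 m/s.
Impact speed = 63.6 m/s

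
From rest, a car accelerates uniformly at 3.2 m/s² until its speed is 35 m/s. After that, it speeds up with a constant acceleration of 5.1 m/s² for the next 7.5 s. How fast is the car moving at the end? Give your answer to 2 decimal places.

Phase 1 (accelerating): v₀ = 0 m/s, a = 3.2 m/s².
v = v₀ + at → t = (35 − 0) / 3.2 = 10.9 s
v² = v₀² + 2aΔx → Δx = (35² − 0²)/(2·3.2) = 191 m

Phase 2 (accelerating): v₀ = 35.0 m/s, a = 5.1 m/s².
v = v₀ + at = 35.0 + (5.1)(7.5) = 73.2 m/s
Δx = v₀t + ½at² = 35.0·7.5 + 0.5·5.1·7.5² = 406 m
Final speed = 73.2 m/s

73.25 m/s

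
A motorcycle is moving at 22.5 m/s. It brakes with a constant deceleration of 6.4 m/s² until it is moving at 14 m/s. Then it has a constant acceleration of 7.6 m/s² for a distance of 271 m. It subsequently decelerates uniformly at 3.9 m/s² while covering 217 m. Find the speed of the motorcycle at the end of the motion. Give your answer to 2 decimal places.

51.21 m/s

Phase 1 (decelerating): v₀ = 22.5 m/s, a = -6.4 m/s².
v = v₀ + at → t = (14 − 22.5) / -6.4 = 1.33 s
v² = v₀² + 2aΔx → Δx = (14² − 22.5²)/(2·-6.4) = 24.2 m

Phase 2 (accelerating): v₀ = 14.0 m/s, a = 7.6 m/s².
v² = v₀² + 2aΔx = 14.0² + 2·7.6·271 = 4320 → v = 65.7 m/s
t = (v − v₀)/a = (65.7 − 14.0)/7.6 = 6.80 s

Phase 3 (decelerating): v₀ = 65.7 m/s, a = -3.9 m/s².
v² = v₀² + 2aΔx = 65.7² + 2·-3.9·217 = 2620 → v = 51.2 m/s
t = (v − v₀)/a = (51.2 − 65.7)/-3.9 = 3.71 s
Final speed = 51.2 m/s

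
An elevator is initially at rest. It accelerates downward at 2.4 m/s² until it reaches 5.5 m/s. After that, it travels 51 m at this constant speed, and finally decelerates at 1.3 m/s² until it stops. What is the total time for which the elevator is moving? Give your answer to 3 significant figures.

15.8 s

Phase 1 (accelerating): v₀ = 0 m/s, a = 2.4 m/s².
v = v₀ + at → t = (5.5 − 0) / 2.4 = 2.29 s
v² = v₀² + 2aΔx → Δx = (5.5² − 0²)/(2·2.4) = 6.30 m

Phase 2 (constant speed): v₀ = 5.50 m/s, a = 0 m/s².
Constant speed: t = d/v = 51/5.50 = 9.27 s

Phase 3 (decelerating): v₀ = 5.50 m/s, a = -1.3 m/s².
v = v₀ + at → t = (0 − 5.50) / -1.3 = 4.23 s
v² = v₀² + 2aΔx → Δx = (0² − 5.50²)/(2·-1.3) = 11.6 m
Total time = 2.29 + 9.27 + 4.23 = 15.8 s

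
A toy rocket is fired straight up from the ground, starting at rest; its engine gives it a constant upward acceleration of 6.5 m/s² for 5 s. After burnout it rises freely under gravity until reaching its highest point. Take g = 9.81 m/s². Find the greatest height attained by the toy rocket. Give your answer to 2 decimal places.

135.09 m

Phase 1 (powered ascent): v₀ = 0 m/s, a = 6.5 m/s².
v = v₀ + at = 0 + (6.5)(5) = 32.5 m/s
Δx = v₀t + ½at² = 0·5 + 0.5·6.5·5² = 81.2 m

Phase 2 (coasting upward): v₀ = 32.5 m/s, a = -9.81 m/s².
v = v₀ + at → t = (0 − 32.5) / -9.81 = 3.31 s
v² = v₀² + 2aΔx → Δx = (0² − 32.5²)/(2·-9.81) = 53.8 m
Maximum height = 81.2 + 53.8 = 135 m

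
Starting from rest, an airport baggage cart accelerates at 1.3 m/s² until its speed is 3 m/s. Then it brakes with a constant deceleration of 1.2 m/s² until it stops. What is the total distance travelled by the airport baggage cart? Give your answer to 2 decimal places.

7.21 m

Phase 1 (accelerating): v₀ = 0 m/s, a = 1.3 m/s².
v = v₀ + at → t = (3 − 0) / 1.3 = 2.31 s
v² = v₀² + 2aΔx → Δx = (3² − 0²)/(2·1.3) = 3.46 m

Phase 2 (decelerating): v₀ = 3.00 m/s, a = -1.2 m/s².
v = v₀ + at → t = (0 − 3.00) / -1.2 = 2.50 s
v² = v₀² + 2aΔx → Δx = (0² − 3.00²)/(2·-1.2) = 3.75 m
Total distance = 3.46 + 3.75 = 7.21 m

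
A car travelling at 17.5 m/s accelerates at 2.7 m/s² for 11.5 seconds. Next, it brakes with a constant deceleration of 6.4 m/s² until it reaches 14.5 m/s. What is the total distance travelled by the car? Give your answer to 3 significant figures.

548 m

Phase 1 (accelerating): v₀ = 17.5 m/s, a = 2.7 m/s².
v = v₀ + at = 17.5 + (2.7)(11.5) = 48.5 m/s
Δx = v₀t + ½at² = 17.5·11.5 + 0.5·2.7·11.5² = 380 m

Phase 2 (decelerating): v₀ = 48.5 m/s, a = -6.4 m/s².
v = v₀ + at → t = (14.5 − 48.5) / -6.4 = 5.32 s
v² = v₀² + 2aΔx → Δx = (14.5² − 48.5²)/(2·-6.4) = 168 m
Total distance = 380 + 168 = 548 m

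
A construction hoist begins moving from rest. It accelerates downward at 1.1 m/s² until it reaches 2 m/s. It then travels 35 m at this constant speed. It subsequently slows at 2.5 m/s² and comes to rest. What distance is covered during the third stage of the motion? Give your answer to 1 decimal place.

Phase 1 (accelerating): v₀ = 0 m/s, a = 1.1 m/s².
v = v₀ + at → t = (2 − 0) / 1.1 = 1.82 s
v² = v₀² + 2aΔx → Δx = (2² − 0²)/(2·1.1) = 1.82 m

Phase 2 (constant speed): v₀ = 2.00 m/s, a = 0 m/s².
Constant speed: t = d/v = 35/2.00 = 17.5 s

Phase 3 (decelerating): v₀ = 2.00 m/s, a = -2.5 m/s².
v = v₀ + at → t = (0 − 2.00) / -2.5 = 0.800 s
v² = v₀² + 2aΔx → Δx = (0² − 2.00²)/(2·-2.5) = 0.800 m
Distance in phase 3 = 0.800 m

0.8 m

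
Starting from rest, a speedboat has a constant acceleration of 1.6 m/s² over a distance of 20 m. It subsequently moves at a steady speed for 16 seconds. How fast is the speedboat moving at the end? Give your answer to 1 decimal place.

8.0 m/s

Phase 1 (accelerating): v₀ = 0 m/s, a = 1.6 m/s².
v² = v₀² + 2aΔx = 0² + 2·1.6·20 = 64.0 → v = 8.00 m/s
t = (v − v₀)/a = (8.00 − 0)/1.6 = 5.00 s

Phase 2 (constant speed): v₀ = 8.00 m/s, a = 0 m/s².
v = v₀ + at = 8.00 + (0)(16) = 8.00 m/s
Δx = v₀t + ½at² = 8.00·16 + 0.5·0·16² = 128 m
Final speed = 8.00 m/s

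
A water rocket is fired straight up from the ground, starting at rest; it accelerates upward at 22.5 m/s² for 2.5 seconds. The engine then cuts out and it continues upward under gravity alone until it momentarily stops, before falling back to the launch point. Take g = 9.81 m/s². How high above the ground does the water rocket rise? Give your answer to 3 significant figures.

232 m

Phase 1 (powered ascent): v₀ = 0 m/s, a = 22.5 m/s².
v = v₀ + at = 0 + (22.5)(2.5) = 56.2 m/s
Δx = v₀t + ½at² = 0·2.5 + 0.5·22.5·2.5² = 70.3 m

Phase 2 (coasting upward): v₀ = 56.2 m/s, a = -9.81 m/s².
v = v₀ + at → t = (0 − 56.2) / -9.81 = 5.73 s
v² = v₀² + 2aΔx → Δx = (0² − 56.2²)/(2·-9.81) = 161 m
Maximum height = 70.3 + 161 = 232 m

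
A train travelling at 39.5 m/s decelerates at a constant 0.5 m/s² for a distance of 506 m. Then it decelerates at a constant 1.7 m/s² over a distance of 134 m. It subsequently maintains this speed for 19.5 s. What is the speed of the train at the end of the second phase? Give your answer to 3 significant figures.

24.5 m/s

Phase 1 (decelerating): v₀ = 39.5 m/s, a = -0.5 m/s².
v² = v₀² + 2aΔx = 39.5² + 2·-0.5·506 = 1050 → v = 32.5 m/s
t = (v − v₀)/a = (32.5 − 39.5)/-0.5 = 14.1 s

Phase 2 (decelerating): v₀ = 32.5 m/s, a = -1.7 m/s².
v² = v₀² + 2aΔx = 32.5² + 2·-1.7·134 = 599 → v = 24.5 m/s
t = (v − v₀)/a = (24.5 − 32.5)/-1.7 = 4.71 s
Speed at end of phase 2 = 24.5 m/s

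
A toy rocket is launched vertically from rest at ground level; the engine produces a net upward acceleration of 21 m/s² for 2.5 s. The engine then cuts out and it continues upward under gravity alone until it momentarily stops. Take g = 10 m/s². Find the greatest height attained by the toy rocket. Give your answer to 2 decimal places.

Phase 1 (powered ascent): v₀ = 0 m/s, a = 21 m/s².
v = v₀ + at = 0 + (21)(2.5) = 52.5 m/s
Δx = v₀t + ½at² = 0·2.5 + 0.5·21·2.5² = 65.6 m

Phase 2 (coasting upward): v₀ = 52.5 m/s, a = -10 m/s².
v = v₀ + at → t = (0 − 52.5) / -10 = 5.25 s
v² = v₀² + 2aΔx → Δx = (0² − 52.5²)/(2·-10) = 138 m
Maximum height = 65.6 + 138 = 203 m

203.44 m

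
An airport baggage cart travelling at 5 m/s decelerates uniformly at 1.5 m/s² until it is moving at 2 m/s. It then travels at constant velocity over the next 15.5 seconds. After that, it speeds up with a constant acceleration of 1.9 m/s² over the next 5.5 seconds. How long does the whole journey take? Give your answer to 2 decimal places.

23.00 s

Phase 1 (decelerating): v₀ = 5.00 m/s, a = -1.5 m/s².
v = v₀ + at → t = (2 − 5.00) / -1.5 = 2.00 s
v² = v₀² + 2aΔx → Δx = (2² − 5.00²)/(2·-1.5) = 7.00 m

Phase 2 (constant speed): v₀ = 2.00 m/s, a = 0 m/s².
v = v₀ + at = 2.00 + (0)(15.5) = 2.00 m/s
Δx = v₀t + ½at² = 2.00·15.5 + 0.5·0·15.5² = 31.0 m

Phase 3 (accelerating): v₀ = 2.00 m/s, a = 1.9 m/s².
v = v₀ + at = 2.00 + (1.9)(5.5) = 12.4 m/s
Δx = v₀t + ½at² = 2.00·5.5 + 0.5·1.9·5.5² = 39.7 m
Total time = 2.00 + 15.5 + 5.50 = 23.0 s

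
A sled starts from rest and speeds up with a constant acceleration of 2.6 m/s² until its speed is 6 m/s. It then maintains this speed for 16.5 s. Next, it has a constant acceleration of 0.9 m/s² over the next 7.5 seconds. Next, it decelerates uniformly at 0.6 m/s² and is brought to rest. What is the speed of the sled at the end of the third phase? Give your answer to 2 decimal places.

12.75 m/s

Phase 1 (accelerating): v₀ = 0 m/s, a = 2.6 m/s².
v = v₀ + at → t = (6 − 0) / 2.6 = 2.31 s
v² = v₀² + 2aΔx → Δx = (6² − 0²)/(2·2.6) = 6.92 m

Phase 2 (constant speed): v₀ = 6.00 m/s, a = 0 m/s².
v = v₀ + at = 6.00 + (0)(16.5) = 6.00 m/s
Δx = v₀t + ½at² = 6.00·16.5 + 0.5·0·16.5² = 99.0 m

Phase 3 (accelerating): v₀ = 6.00 m/s, a = 0.9 m/s².
v = v₀ + at = 6.00 + (0.9)(7.5) = 12.8 m/s
Δx = v₀t + ½at² = 6.00·7.5 + 0.5·0.9·7.5² = 70.3 m
Speed at end of phase 3 = 12.8 m/s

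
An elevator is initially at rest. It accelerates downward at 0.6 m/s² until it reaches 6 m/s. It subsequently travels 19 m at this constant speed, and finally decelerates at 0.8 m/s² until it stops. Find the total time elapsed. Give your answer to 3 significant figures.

Phase 1 (accelerating): v₀ = 0 m/s, a = 0.6 m/s².
v = v₀ + at → t = (6 − 0) / 0.6 = 10.0 s
v² = v₀² + 2aΔx → Δx = (6² − 0²)/(2·0.6) = 30.0 m

Phase 2 (constant speed): v₀ = 6.00 m/s, a = 0 m/s².
Constant speed: t = d/v = 19/6.00 = 3.17 s

Phase 3 (decelerating): v₀ = 6.00 m/s, a = -0.8 m/s².
v = v₀ + at → t = (0 − 6.00) / -0.8 = 7.50 s
v² = v₀² + 2aΔx → Δx = (0² − 6.00²)/(2·-0.8) = 22.5 m
Total time = 10.0 + 3.17 + 7.50 = 20.7 s

20.7 s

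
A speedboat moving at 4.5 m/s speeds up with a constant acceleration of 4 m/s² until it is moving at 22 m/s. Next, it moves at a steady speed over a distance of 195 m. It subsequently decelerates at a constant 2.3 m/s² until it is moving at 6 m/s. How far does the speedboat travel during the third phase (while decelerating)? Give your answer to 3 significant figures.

Phase 1 (accelerating): v₀ = 4.50 m/s, a = 4 m/s².
v = v₀ + at → t = (22 − 4.50) / 4 = 4.38 s
v² = v₀² + 2aΔx → Δx = (22² − 4.50²)/(2·4) = 58.0 m

Phase 2 (constant speed): v₀ = 22.0 m/s, a = 0 m/s².
Constant speed: t = d/v = 195/22.0 = 8.86 s

Phase 3 (decelerating): v₀ = 22.0 m/s, a = -2.3 m/s².
v = v₀ + at → t = (6 − 22.0) / -2.3 = 6.96 s
v² = v₀² + 2aΔx → Δx = (6² − 22.0²)/(2·-2.3) = 97.4 m
Distance in phase 3 = 97.4 m

97.4 m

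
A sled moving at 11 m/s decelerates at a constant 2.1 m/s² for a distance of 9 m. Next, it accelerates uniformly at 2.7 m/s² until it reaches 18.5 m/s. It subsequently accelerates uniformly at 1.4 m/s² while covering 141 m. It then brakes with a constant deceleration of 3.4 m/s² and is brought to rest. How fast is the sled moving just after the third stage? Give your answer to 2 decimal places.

Phase 1 (decelerating): v₀ = 11.0 m/s, a = -2.1 m/s².
v² = v₀² + 2aΔx = 11.0² + 2·-2.1·9 = 83.2 → v = 9.12 m/s
t = (v − v₀)/a = (9.12 − 11.0)/-2.1 = 0.895 s

Phase 2 (accelerating): v₀ = 9.12 m/s, a = 2.7 m/s².
v = v₀ + at → t = (18.5 − 9.12) / 2.7 = 3.47 s
v² = v₀² + 2aΔx → Δx = (18.5² − 9.12²)/(2·2.7) = 48.0 m

Phase 3 (accelerating): v₀ = 18.5 m/s, a = 1.4 m/s².
v² = v₀² + 2aΔx = 18.5² + 2·1.4·141 = 737 → v = 27.1 m/s
t = (v − v₀)/a = (27.1 − 18.5)/1.4 = 6.18 s
Speed at end of phase 3 = 27.1 m/s

27.15 m/s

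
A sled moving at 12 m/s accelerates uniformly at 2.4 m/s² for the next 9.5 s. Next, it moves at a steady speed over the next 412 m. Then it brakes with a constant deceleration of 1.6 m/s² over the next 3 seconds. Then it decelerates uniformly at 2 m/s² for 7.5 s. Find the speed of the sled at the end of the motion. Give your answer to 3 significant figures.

Phase 1 (accelerating): v₀ = 12.0 m/s, a = 2.4 m/s².
v = v₀ + at = 12.0 + (2.4)(9.5) = 34.8 m/s
Δx = v₀t + ½at² = 12.0·9.5 + 0.5·2.4·9.5² = 222 m

Phase 2 (constant speed): v₀ = 34.8 m/s, a = 0 m/s².
Constant speed: t = d/v = 412/34.8 = 11.8 s

Phase 3 (decelerating): v₀ = 34.8 m/s, a = -1.6 m/s².
v = v₀ + at = 34.8 + (-1.6)(3) = 30.0 m/s
Δx = v₀t + ½at² = 34.8·3 + 0.5·-1.6·3² = 97.2 m

Phase 4 (decelerating): v₀ = 30.0 m/s, a = -2 m/s².
v = v₀ + at = 30.0 + (-2)(7.5) = 15.0 m/s
Δx = v₀t + ½at² = 30.0·7.5 + 0.5·-2·7.5² = 169 m
Final speed = 15.0 m/s

15.0 m/s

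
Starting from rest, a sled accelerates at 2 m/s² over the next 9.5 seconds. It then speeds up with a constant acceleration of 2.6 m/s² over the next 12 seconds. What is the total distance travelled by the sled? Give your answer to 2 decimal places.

Phase 1 (accelerating): v₀ = 0 m/s, a = 2 m/s².
v = v₀ + at = 0 + (2)(9.5) = 19.0 m/s
Δx = v₀t + ½at² = 0·9.5 + 0.5·2·9.5² = 90.2 m

Phase 2 (accelerating): v₀ = 19.0 m/s, a = 2.6 m/s².
v = v₀ + at = 19.0 + (2.6)(12) = 50.2 m/s
Δx = v₀t + ½at² = 19.0·12 + 0.5·2.6·12² = 415 m
Total distance = 90.2 + 415 = 505 m

505.45 m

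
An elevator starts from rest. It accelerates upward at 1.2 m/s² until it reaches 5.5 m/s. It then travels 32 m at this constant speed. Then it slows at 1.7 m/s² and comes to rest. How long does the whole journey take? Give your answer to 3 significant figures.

Phase 1 (accelerating): v₀ = 0 m/s, a = 1.2 m/s².
v = v₀ + at → t = (5.5 − 0) / 1.2 = 4.58 s
v² = v₀² + 2aΔx → Δx = (5.5² − 0²)/(2·1.2) = 12.6 m

Phase 2 (constant speed): v₀ = 5.50 m/s, a = 0 m/s².
Constant speed: t = d/v = 32/5.50 = 5.82 s

Phase 3 (decelerating): v₀ = 5.50 m/s, a = -1.7 m/s².
v = v₀ + at → t = (0 − 5.50) / -1.7 = 3.24 s
v² = v₀² + 2aΔx → Δx = (0² − 5.50²)/(2·-1.7) = 8.90 m
Total time = 4.58 + 5.82 + 3.24 = 13.6 s

13.6 s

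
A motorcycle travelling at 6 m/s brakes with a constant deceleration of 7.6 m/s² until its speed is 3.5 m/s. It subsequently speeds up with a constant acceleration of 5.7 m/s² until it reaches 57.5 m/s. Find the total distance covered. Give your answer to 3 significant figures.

Phase 1 (decelerating): v₀ = 6.00 m/s, a = -7.6 m/s².
v = v₀ + at → t = (3.5 − 6.00) / -7.6 = 0.329 s
v² = v₀² + 2aΔx → Δx = (3.5² − 6.00²)/(2·-7.6) = 1.56 m

Phase 2 (accelerating): v₀ = 3.50 m/s, a = 5.7 m/s².
v = v₀ + at → t = (57.5 − 3.50) / 5.7 = 9.47 s
v² = v₀² + 2aΔx → Δx = (57.5² − 3.50²)/(2·5.7) = 289 m
Total distance = 1.56 + 289 = 291 m

291 m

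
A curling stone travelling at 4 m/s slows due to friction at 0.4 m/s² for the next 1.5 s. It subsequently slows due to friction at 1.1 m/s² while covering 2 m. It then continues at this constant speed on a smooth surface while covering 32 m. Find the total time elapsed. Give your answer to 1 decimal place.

14.1 s

Phase 1 (decelerating): v₀ = 4.00 m/s, a = -0.4 m/s².
v = v₀ + at = 4.00 + (-0.4)(1.5) = 3.40 m/s
Δx = v₀t + ½at² = 4.00·1.5 + 0.5·-0.4·1.5² = 5.55 m

Phase 2 (decelerating): v₀ = 3.40 m/s, a = -1.1 m/s².
v² = v₀² + 2aΔx = 3.40² + 2·-1.1·2 = 7.16 → v = 2.68 m/s
t = (v − v₀)/a = (2.68 − 3.40)/-1.1 = 0.658 s

Phase 3 (constant speed): v₀ = 2.68 m/s, a = 0 m/s².
Constant speed: t = d/v = 32/2.68 = 12.0 s
Total time = 1.50 + 0.658 + 12.0 = 14.1 s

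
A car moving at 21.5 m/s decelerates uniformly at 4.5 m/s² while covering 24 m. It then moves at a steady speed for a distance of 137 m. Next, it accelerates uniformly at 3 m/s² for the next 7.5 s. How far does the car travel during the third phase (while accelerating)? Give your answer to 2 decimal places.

Phase 1 (decelerating): v₀ = 21.5 m/s, a = -4.5 m/s².
v² = v₀² + 2aΔx = 21.5² + 2·-4.5·24 = 246 → v = 15.7 m/s
t = (v − v₀)/a = (15.7 − 21.5)/-4.5 = 1.29 s

Phase 2 (constant speed): v₀ = 15.7 m/s, a = 0 m/s².
Constant speed: t = d/v = 137/15.7 = 8.73 s

Phase 3 (accelerating): v₀ = 15.7 m/s, a = 3 m/s².
v = v₀ + at = 15.7 + (3)(7.5) = 38.2 m/s
Δx = v₀t + ½at² = 15.7·7.5 + 0.5·3·7.5² = 202 m
Distance in phase 3 = 202 m

202.07 m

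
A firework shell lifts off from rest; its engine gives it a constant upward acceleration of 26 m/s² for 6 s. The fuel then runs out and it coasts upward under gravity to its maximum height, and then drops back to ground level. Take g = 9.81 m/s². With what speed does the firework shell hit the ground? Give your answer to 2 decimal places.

183.08 m/s

Phase 1 (powered ascent): v₀ = 0 m/s, a = 26 m/s².
v = v₀ + at = 0 + (26)(6) = 156 m/s
Δx = v₀t + ½at² = 0·6 + 0.5·26·6² = 468 m

Phase 2 (coasting upward): v₀ = 156 m/s, a = -9.81 m/s².
v = v₀ + at → t = (0 − 156) / -9.81 = 15.9 s
v² = v₀² + 2aΔx → Δx = (0² − 156²)/(2·-9.81) = 1240 m

Phase 3 (free fall): v₀ = 0 m/s, a = -9.81 m/s².
Falls 1710 m from rest: t = √(2·1710/9.81) = 18.7 s; v = g·t = 183 m/s.
Impact speed = 183 m/s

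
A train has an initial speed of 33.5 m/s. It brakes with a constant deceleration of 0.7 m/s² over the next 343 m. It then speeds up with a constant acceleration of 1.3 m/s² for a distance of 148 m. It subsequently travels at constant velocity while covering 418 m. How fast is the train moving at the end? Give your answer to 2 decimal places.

32.04 m/s

Phase 1 (decelerating): v₀ = 33.5 m/s, a = -0.7 m/s².
v² = v₀² + 2aΔx = 33.5² + 2·-0.7·343 = 642 → v = 25.3 m/s
t = (v − v₀)/a = (25.3 − 33.5)/-0.7 = 11.7 s

Phase 2 (accelerating): v₀ = 25.3 m/s, a = 1.3 m/s².
v² = v₀² + 2aΔx = 25.3² + 2·1.3·148 = 1030 → v = 32.0 m/s
t = (v − v₀)/a = (32.0 − 25.3)/1.3 = 5.16 s

Phase 3 (constant speed): v₀ = 32.0 m/s, a = 0 m/s².
Constant speed: t = d/v = 418/32.0 = 13.0 s
Final speed = 32.0 m/s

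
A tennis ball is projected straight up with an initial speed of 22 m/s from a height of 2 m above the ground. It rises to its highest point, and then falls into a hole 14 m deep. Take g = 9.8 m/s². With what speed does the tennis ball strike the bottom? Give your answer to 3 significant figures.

Phase 1 (rising): v₀ = 22.0 m/s, a = -9.8 m/s².
v = v₀ + at → t = (0 − 22.0) / -9.8 = 2.24 s
v² = v₀² + 2aΔx → Δx = (0² − 22.0²)/(2·-9.8) = 24.7 m

Phase 2 (falling): v₀ = 0 m/s, a = -9.8 m/s².
Falls 40.7 m from rest: t = √(2·40.7/9.8) = 2.88 s; v = g·t = 28.2 m/s.
Final speed = 28.2 m/s

28.2 m/s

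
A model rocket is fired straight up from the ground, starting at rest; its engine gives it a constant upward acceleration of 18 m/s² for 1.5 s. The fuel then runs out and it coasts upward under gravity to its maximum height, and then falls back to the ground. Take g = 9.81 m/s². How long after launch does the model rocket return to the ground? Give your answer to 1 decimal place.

Phase 1 (powered ascent): v₀ = 0 m/s, a = 18 m/s².
v = v₀ + at = 0 + (18)(1.5) = 27.0 m/s
Δx = v₀t + ½at² = 0·1.5 + 0.5·18·1.5² = 20.2 m

Phase 2 (coasting upward): v₀ = 27.0 m/s, a = -9.81 m/s².
v = v₀ + at → t = (0 − 27.0) / -9.81 = 2.75 s
v² = v₀² + 2aΔx → Δx = (0² − 27.0²)/(2·-9.81) = 37.2 m

Phase 3 (free fall): v₀ = 0 m/s, a = -9.81 m/s².
Falls 57.4 m from rest: t = √(2·57.4/9.81) = 3.42 s; v = g·t = 33.6 m/s.
Total time = 1.50 + 2.75 + 3.42 = 7.67 s

7.7 s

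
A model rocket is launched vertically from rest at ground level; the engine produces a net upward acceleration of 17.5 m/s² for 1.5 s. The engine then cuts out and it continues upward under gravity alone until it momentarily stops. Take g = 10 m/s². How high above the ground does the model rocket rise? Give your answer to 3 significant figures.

54.1 m

Phase 1 (powered ascent): v₀ = 0 m/s, a = 17.5 m/s².
v = v₀ + at = 0 + (17.5)(1.5) = 26.2 m/s
Δx = v₀t + ½at² = 0·1.5 + 0.5·17.5·1.5² = 19.7 m

Phase 2 (coasting upward): v₀ = 26.2 m/s, a = -10 m/s².
v = v₀ + at → t = (0 − 26.2) / -10 = 2.62 s
v² = v₀² + 2aΔx → Δx = (0² − 26.2²)/(2·-10) = 34.5 m
Maximum height = 19.7 + 34.5 = 54.1 m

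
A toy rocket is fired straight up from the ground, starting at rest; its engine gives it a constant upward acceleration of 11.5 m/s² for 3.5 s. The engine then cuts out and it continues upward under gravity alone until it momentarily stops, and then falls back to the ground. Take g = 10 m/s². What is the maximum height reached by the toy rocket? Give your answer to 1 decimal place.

151.4 m

Phase 1 (powered ascent): v₀ = 0 m/s, a = 11.5 m/s².
v = v₀ + at = 0 + (11.5)(3.5) = 40.2 m/s
Δx = v₀t + ½at² = 0·3.5 + 0.5·11.5·3.5² = 70.4 m

Phase 2 (coasting upward): v₀ = 40.2 m/s, a = -10 m/s².
v = v₀ + at → t = (0 − 40.2) / -10 = 4.03 s
v² = v₀² + 2aΔx → Δx = (0² − 40.2²)/(2·-10) = 81.0 m
Maximum height = 70.4 + 81.0 = 151 m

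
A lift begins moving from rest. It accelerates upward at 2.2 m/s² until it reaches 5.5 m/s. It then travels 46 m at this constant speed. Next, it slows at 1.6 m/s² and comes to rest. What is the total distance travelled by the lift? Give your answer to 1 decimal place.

Phase 1 (accelerating): v₀ = 0 m/s, a = 2.2 m/s².
v = v₀ + at → t = (5.5 − 0) / 2.2 = 2.50 s
v² = v₀² + 2aΔx → Δx = (5.5² − 0²)/(2·2.2) = 6.87 m

Phase 2 (constant speed): v₀ = 5.50 m/s, a = 0 m/s².
Constant speed: t = d/v = 46/5.50 = 8.36 s

Phase 3 (decelerating): v₀ = 5.50 m/s, a = -1.6 m/s².
v = v₀ + at → t = (0 − 5.50) / -1.6 = 3.44 s
v² = v₀² + 2aΔx → Δx = (0² − 5.50²)/(2·-1.6) = 9.45 m
Total distance = 6.87 + 46.0 + 9.45 = 62.3 m

62.3 m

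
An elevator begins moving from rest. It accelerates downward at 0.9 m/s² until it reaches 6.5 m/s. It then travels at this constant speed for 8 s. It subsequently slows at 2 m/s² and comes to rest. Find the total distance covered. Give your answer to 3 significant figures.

Phase 1 (accelerating): v₀ = 0 m/s, a = 0.9 m/s².
v = v₀ + at → t = (6.5 − 0) / 0.9 = 7.22 s
v² = v₀² + 2aΔx → Δx = (6.5² − 0²)/(2·0.9) = 23.5 m

Phase 2 (constant speed): v₀ = 6.50 m/s, a = 0 m/s².
v = v₀ + at = 6.50 + (0)(8) = 6.50 m/s
Δx = v₀t + ½at² = 6.50·8 + 0.5·0·8² = 52.0 m

Phase 3 (decelerating): v₀ = 6.50 m/s, a = -2 m/s².
v = v₀ + at → t = (0 − 6.50) / -2 = 3.25 s
v² = v₀² + 2aΔx → Δx = (0² − 6.50²)/(2·-2) = 10.6 m
Total distance = 23.5 + 52.0 + 10.6 = 86.0 m

86.0 m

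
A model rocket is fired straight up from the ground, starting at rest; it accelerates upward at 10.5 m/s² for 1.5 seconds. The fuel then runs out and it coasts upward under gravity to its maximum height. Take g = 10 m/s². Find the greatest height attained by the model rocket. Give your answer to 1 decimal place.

24.2 m

Phase 1 (powered ascent): v₀ = 0 m/s, a = 10.5 m/s².
v = v₀ + at = 0 + (10.5)(1.5) = 15.8 m/s
Δx = v₀t + ½at² = 0·1.5 + 0.5·10.5·1.5² = 11.8 m

Phase 2 (coasting upward): v₀ = 15.8 m/s, a = -10 m/s².
v = v₀ + at → t = (0 − 15.8) / -10 = 1.57 s
v² = v₀² + 2aΔx → Δx = (0² − 15.8²)/(2·-10) = 12.4 m
Maximum height = 11.8 + 12.4 = 24.2 m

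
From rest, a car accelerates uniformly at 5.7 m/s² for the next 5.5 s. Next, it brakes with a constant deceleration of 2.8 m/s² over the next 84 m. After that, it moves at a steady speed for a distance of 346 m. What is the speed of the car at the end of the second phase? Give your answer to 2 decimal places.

Phase 1 (accelerating): v₀ = 0 m/s, a = 5.7 m/s².
v = v₀ + at = 0 + (5.7)(5.5) = 31.4 m/s
Δx = v₀t + ½at² = 0·5.5 + 0.5·5.7·5.5² = 86.2 m

Phase 2 (decelerating): v₀ = 31.4 m/s, a = -2.8 m/s².
v² = v₀² + 2aΔx = 31.4² + 2·-2.8·84 = 512 → v = 22.6 m/s
t = (v − v₀)/a = (22.6 − 31.4)/-2.8 = 3.11 s
Speed at end of phase 2 = 22.6 m/s

22.64 m/s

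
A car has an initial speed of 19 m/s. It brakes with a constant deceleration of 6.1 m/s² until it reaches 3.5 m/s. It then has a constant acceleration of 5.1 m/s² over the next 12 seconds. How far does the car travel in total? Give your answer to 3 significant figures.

Phase 1 (decelerating): v₀ = 19.0 m/s, a = -6.1 m/s².
v = v₀ + at → t = (3.5 − 19.0) / -6.1 = 2.54 s
v² = v₀² + 2aΔx → Δx = (3.5² − 19.0²)/(2·-6.1) = 28.6 m

Phase 2 (accelerating): v₀ = 3.50 m/s, a = 5.1 m/s².
v = v₀ + at = 3.50 + (5.1)(12) = 64.7 m/s
Δx = v₀t + ½at² = 3.50·12 + 0.5·5.1·12² = 409 m
Total distance = 28.6 + 409 = 438 m

438 m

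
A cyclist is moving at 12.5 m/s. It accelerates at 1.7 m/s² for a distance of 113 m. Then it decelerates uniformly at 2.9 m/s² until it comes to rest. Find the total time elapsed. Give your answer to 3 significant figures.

Phase 1 (accelerating): v₀ = 12.5 m/s, a = 1.7 m/s².
v² = v₀² + 2aΔx = 12.5² + 2·1.7·113 = 540 → v = 23.2 m/s
t = (v − v₀)/a = (23.2 − 12.5)/1.7 = 6.32 s

Phase 2 (decelerating): v₀ = 23.2 m/s, a = -2.9 m/s².
v = v₀ + at → t = (0 − 23.2) / -2.9 = 8.02 s
v² = v₀² + 2aΔx → Δx = (0² − 23.2²)/(2·-2.9) = 93.2 m
Total time = 6.32 + 8.02 = 14.3 s

14.3 s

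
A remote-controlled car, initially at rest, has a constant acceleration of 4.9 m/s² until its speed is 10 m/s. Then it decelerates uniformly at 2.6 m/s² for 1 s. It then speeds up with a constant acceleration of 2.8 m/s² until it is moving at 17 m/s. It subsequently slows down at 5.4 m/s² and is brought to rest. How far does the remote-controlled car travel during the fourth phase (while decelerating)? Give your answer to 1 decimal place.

26.8 m

Phase 1 (accelerating): v₀ = 0 m/s, a = 4.9 m/s².
v = v₀ + at → t = (10 − 0) / 4.9 = 2.04 s
v² = v₀² + 2aΔx → Δx = (10² − 0²)/(2·4.9) = 10.2 m

Phase 2 (decelerating): v₀ = 10.0 m/s, a = -2.6 m/s².
v = v₀ + at = 10.0 + (-2.6)(1) = 7.40 m/s
Δx = v₀t + ½at² = 10.0·1 + 0.5·-2.6·1² = 8.70 m

Phase 3 (accelerating): v₀ = 7.40 m/s, a = 2.8 m/s².
v = v₀ + at → t = (17 − 7.40) / 2.8 = 3.43 s
v² = v₀² + 2aΔx → Δx = (17² − 7.40²)/(2·2.8) = 41.8 m

Phase 4 (decelerating): v₀ = 17.0 m/s, a = -5.4 m/s².
v = v₀ + at → t = (0 − 17.0) / -5.4 = 3.15 s
v² = v₀² + 2aΔx → Δx = (0² − 17.0²)/(2·-5.4) = 26.8 m
Distance in phase 4 = 26.8 m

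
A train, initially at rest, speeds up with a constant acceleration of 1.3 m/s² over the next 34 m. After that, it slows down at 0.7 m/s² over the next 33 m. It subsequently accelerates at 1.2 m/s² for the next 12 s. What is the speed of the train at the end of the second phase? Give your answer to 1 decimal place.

Phase 1 (accelerating): v₀ = 0 m/s, a = 1.3 m/s².
v² = v₀² + 2aΔx = 0² + 2·1.3·34 = 88.4 → v = 9.40 m/s
t = (v − v₀)/a = (9.40 − 0)/1.3 = 7.23 s

Phase 2 (decelerating): v₀ = 9.40 m/s, a = -0.7 m/s².
v² = v₀² + 2aΔx = 9.40² + 2·-0.7·33 = 42.2 → v = 6.50 m/s
t = (v − v₀)/a = (6.50 − 9.40)/-0.7 = 4.15 s
Speed at end of phase 2 = 6.50 m/s

6.5 m/s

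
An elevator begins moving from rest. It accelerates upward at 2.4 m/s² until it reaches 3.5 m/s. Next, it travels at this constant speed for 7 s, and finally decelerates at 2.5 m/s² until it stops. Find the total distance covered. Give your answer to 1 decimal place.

29.5 m

Phase 1 (accelerating): v₀ = 0 m/s, a = 2.4 m/s².
v = v₀ + at → t = (3.5 − 0) / 2.4 = 1.46 s
v² = v₀² + 2aΔx → Δx = (3.5² − 0²)/(2·2.4) = 2.55 m

Phase 2 (constant speed): v₀ = 3.50 m/s, a = 0 m/s².
v = v₀ + at = 3.50 + (0)(7) = 3.50 m/s
Δx = v₀t + ½at² = 3.50·7 + 0.5·0·7² = 24.5 m

Phase 3 (decelerating): v₀ = 3.50 m/s, a = -2.5 m/s².
v = v₀ + at → t = (0 − 3.50) / -2.5 = 1.40 s
v² = v₀² + 2aΔx → Δx = (0² − 3.50²)/(2·-2.5) = 2.45 m
Total distance = 2.55 + 24.5 + 2.45 = 29.5 m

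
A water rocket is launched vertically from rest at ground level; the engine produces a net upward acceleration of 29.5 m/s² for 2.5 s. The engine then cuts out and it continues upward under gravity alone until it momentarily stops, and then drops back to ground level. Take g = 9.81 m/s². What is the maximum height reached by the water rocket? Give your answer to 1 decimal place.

369.4 m

Phase 1 (powered ascent): v₀ = 0 m/s, a = 29.5 m/s².
v = v₀ + at = 0 + (29.5)(2.5) = 73.8 m/s
Δx = v₀t + ½at² = 0·2.5 + 0.5·29.5·2.5² = 92.2 m

Phase 2 (coasting upward): v₀ = 73.8 m/s, a = -9.81 m/s².
v = v₀ + at → t = (0 − 73.8) / -9.81 = 7.52 s
v² = v₀² + 2aΔx → Δx = (0² − 73.8²)/(2·-9.81) = 277 m
Maximum height = 92.2 + 277 = 369 m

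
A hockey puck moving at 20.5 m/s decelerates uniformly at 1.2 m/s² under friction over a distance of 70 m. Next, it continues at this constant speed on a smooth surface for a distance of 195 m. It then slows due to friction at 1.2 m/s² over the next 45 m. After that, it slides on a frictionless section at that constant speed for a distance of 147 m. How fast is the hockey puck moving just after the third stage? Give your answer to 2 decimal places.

12.01 m/s

Phase 1 (decelerating): v₀ = 20.5 m/s, a = -1.2 m/s².
v² = v₀² + 2aΔx = 20.5² + 2·-1.2·70 = 252 → v = 15.9 m/s
t = (v − v₀)/a = (15.9 − 20.5)/-1.2 = 3.85 s

Phase 2 (constant speed): v₀ = 15.9 m/s, a = 0 m/s².
Constant speed: t = d/v = 195/15.9 = 12.3 s

Phase 3 (decelerating): v₀ = 15.9 m/s, a = -1.2 m/s².
v² = v₀² + 2aΔx = 15.9² + 2·-1.2·45 = 144 → v = 12.0 m/s
t = (v − v₀)/a = (12.0 − 15.9)/-1.2 = 3.23 s
Speed at end of phase 3 = 12.0 m/s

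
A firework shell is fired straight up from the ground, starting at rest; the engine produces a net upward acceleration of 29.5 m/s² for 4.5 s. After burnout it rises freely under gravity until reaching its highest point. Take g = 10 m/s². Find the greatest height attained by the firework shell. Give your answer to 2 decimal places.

1179.82 m

Phase 1 (powered ascent): v₀ = 0 m/s, a = 29.5 m/s².
v = v₀ + at = 0 + (29.5)(4.5) = 133 m/s
Δx = v₀t + ½at² = 0·4.5 + 0.5·29.5·4.5² = 299 m

Phase 2 (coasting upward): v₀ = 133 m/s, a = -10 m/s².
v = v₀ + at → t = (0 − 133) / -10 = 13.3 s
v² = v₀² + 2aΔx → Δx = (0² − 133²)/(2·-10) = 881 m
Maximum height = 299 + 881 = 1180 m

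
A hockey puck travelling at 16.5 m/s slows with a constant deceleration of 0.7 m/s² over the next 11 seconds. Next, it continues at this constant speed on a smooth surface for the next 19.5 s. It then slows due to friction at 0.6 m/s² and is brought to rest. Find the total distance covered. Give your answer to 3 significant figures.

Phase 1 (decelerating): v₀ = 16.5 m/s, a = -0.7 m/s².
v = v₀ + at = 16.5 + (-0.7)(11) = 8.80 m/s
Δx = v₀t + ½at² = 16.5·11 + 0.5·-0.7·11² = 139 m

Phase 2 (constant speed): v₀ = 8.80 m/s, a = 0 m/s².
v = v₀ + at = 8.80 + (0)(19.5) = 8.80 m/s
Δx = v₀t + ½at² = 8.80·19.5 + 0.5·0·19.5² = 172 m

Phase 3 (decelerating): v₀ = 8.80 m/s, a = -0.6 m/s².
v = v₀ + at → t = (0 − 8.80) / -0.6 = 14.7 s
v² = v₀² + 2aΔx → Δx = (0² − 8.80²)/(2·-0.6) = 64.5 m
Total distance = 139 + 172 + 64.5 = 375 m

375 m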